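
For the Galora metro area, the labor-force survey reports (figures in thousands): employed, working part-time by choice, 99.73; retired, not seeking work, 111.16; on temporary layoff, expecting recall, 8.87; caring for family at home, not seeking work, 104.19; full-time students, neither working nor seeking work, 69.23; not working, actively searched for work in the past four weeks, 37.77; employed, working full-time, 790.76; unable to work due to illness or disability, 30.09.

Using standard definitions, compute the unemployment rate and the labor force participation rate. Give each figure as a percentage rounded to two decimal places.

Employed = 99.73 + 790.76 = 890.49 thousand.
Unemployed = 8.87 + 37.77 = 46.64 thousand (jobless and actively searching, or on temporary layoff).
Labor force = 890.49 + 46.64 = 937.13 thousand.
Not in labor force = 111.16 + 104.19 + 69.23 + 30.09 = 314.67 thousand (those not working and not actively searching are outside the labor force).
Civilian working-age population = 937.13 + 314.67 = 1,251.80 thousand.
Unemployment rate = 46.64 / 937.13 = 4.98%.
Labor force participation rate = 937.13 / 1,251.80 = 74.86%.

Unemployment rate ≈ 4.98%; labor force participation rate ≈ 74.86%.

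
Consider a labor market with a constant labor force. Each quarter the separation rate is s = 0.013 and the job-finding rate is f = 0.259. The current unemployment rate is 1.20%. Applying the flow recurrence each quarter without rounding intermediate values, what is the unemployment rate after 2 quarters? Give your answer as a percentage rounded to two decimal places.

Unemployment rate after two quarters ≈ 2.88%.

With a fixed labor force, u_{t+1} = u_t + s·(1−u_t) − f·u_t = u_t·(1−s−f) + s.
Here 1−s−f = 0.728 and s = 0.013.
u_1 = 0.012000 × 0.728 + 0.013 = 0.021736.
u_2 = 0.021736 × 0.728 + 0.013 = 0.028824.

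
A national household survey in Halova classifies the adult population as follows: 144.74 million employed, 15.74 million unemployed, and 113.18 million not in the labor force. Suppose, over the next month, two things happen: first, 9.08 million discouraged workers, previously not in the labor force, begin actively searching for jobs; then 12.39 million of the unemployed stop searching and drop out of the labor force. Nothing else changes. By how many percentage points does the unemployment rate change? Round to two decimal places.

Initially, labor force = 144.74 + 15.74 = 160.48 million, so u = 15.74/160.48 = 9.81%.
After the first change, unemployed and labor force both rise by 9.08 → E = 144.74, U = 24.82, labor force = 169.56 million.
After the second change, unemployed and labor force both fall by 12.39 → E = 144.74, U = 12.43, labor force = 157.17 million.
New unemployment rate = 12.43 / 157.17 = 7.91%.
Change = 7.91% − 9.81% = −1.90 percentage points.

The unemployment rate changes by −1.90 percentage points.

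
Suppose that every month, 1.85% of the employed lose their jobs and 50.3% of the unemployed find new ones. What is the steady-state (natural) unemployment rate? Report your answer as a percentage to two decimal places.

At steady state the flows balance: s·E = f·U, so U/(E+U) = s/(s+f).
u* = 1.85 / (1.85 + 50.3) = 1.85 / 52.15 = 3.55%.

Steady-state unemployment rate ≈ 3.55%.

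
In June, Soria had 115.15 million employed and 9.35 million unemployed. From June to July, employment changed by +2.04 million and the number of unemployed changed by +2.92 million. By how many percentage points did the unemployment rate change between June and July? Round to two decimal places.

The unemployment rate changed by +1.97 percentage points.

June: labor force = 115.15 + 9.35 = 124.50; u = 9.35/124.50 = 7.51%.
July: labor force = 117.19 + 12.27 = 129.46; u = 12.27/129.46 = 9.48%.
Change = 9.48% − 7.51% = +1.97 pp.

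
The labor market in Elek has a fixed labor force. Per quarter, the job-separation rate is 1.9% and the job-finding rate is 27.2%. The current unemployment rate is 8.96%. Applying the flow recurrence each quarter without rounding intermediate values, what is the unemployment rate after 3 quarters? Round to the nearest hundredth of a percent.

Unemployment rate after three quarters ≈ 7.40%.

With a fixed labor force, u_{t+1} = u_t + s·(1−u_t) − f·u_t = u_t·(1−s−f) + s.
Here 1−s−f = 0.709 and s = 0.019.
u_1 = 0.089600 × 0.709 + 0.019 = 0.082526.
u_2 = 0.082526 × 0.709 + 0.019 = 0.077511.
u_3 = 0.077511 × 0.709 + 0.019 = 0.073955.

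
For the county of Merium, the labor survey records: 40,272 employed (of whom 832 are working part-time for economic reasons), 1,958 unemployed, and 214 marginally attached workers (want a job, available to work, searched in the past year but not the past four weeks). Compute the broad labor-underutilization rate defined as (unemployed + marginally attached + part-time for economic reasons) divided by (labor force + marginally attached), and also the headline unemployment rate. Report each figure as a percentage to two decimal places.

Labor force = 40,272 + 1,958 = 42,230.
Numerator = 1,958 + 214 + 832 = 3,004.
Denominator = 42,230 + 214 = 42,444.
Broad rate = 3,004 / 42,444 = 7.08%.
Headline unemployment rate = 1,958 / 42,230 = 4.64%.

Broad underutilization rate ≈ 7.08%; headline unemployment rate ≈ 4.64%.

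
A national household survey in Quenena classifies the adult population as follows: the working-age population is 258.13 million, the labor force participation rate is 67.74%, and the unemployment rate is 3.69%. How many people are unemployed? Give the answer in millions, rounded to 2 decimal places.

Labor force = 0.6774 × 258.13 = 174.86 million.
Unemployed = 0.0369 × 174.86 ≈ 6.45 million.

About 6.45 million are unemployed.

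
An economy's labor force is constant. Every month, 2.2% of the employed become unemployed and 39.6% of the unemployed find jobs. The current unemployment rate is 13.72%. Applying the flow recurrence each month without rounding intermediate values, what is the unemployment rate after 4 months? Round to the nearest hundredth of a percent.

With a fixed labor force, u_{t+1} = u_t + s·(1−u_t) − f·u_t = u_t·(1−s−f) + s.
Here 1−s−f = 0.582 and s = 0.022.
u_1 = 0.137200 × 0.582 + 0.022 = 0.101850.
u_2 = 0.101850 × 0.582 + 0.022 = 0.081277.
u_3 = 0.081277 × 0.582 + 0.022 = 0.069303.
u_4 = 0.069303 × 0.582 + 0.022 = 0.062334.

Unemployment rate after four months ≈ 6.23%.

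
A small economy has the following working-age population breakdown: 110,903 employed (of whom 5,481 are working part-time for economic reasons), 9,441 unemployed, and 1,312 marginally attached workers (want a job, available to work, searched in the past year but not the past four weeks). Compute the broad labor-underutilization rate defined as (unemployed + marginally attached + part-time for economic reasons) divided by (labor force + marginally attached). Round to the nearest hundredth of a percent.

Labor force = 110,903 + 9,441 = 120,344.
Numerator = 9,441 + 1,312 + 5,481 = 16,234.
Denominator = 120,344 + 1,312 = 121,656.
Broad rate = 16,234 / 121,656 = 13.34%.

Broad underutilization rate ≈ 13.34%.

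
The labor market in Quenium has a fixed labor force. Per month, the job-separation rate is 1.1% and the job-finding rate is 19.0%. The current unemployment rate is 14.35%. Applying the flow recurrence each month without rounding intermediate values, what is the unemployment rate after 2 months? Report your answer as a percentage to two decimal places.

Unemployment rate after two months ≈ 11.14%.

With a fixed labor force, u_{t+1} = u_t + s·(1−u_t) − f·u_t = u_t·(1−s−f) + s.
Here 1−s−f = 0.799 and s = 0.011.
u_1 = 0.143500 × 0.799 + 0.011 = 0.125657.
u_2 = 0.125657 × 0.799 + 0.011 = 0.111400.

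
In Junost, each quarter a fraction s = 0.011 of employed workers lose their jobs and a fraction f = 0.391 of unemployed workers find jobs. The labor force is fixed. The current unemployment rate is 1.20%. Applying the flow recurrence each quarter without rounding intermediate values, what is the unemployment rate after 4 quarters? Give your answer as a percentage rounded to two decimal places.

Unemployment rate after four quarters ≈ 2.54%.

With a fixed labor force, u_{t+1} = u_t + s·(1−u_t) − f·u_t = u_t·(1−s−f) + s.
Here 1−s−f = 0.598 and s = 0.011.
u_1 = 0.012000 × 0.598 + 0.011 = 0.018176.
u_2 = 0.018176 × 0.598 + 0.011 = 0.021869.
u_3 = 0.021869 × 0.598 + 0.011 = 0.024078.
u_4 = 0.024078 × 0.598 + 0.011 = 0.025399.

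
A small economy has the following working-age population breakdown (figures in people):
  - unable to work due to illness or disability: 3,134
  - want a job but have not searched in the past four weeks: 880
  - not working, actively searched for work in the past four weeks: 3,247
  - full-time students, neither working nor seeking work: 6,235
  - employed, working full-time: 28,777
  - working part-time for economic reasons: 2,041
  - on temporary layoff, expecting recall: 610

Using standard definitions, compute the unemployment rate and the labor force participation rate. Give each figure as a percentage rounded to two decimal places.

Employed = 28,777 + 2,041 = 30,818 (anyone who worked, including part-time for economic reasons, counts as employed).
Unemployed = 3,247 + 610 = 3,857 (jobless and actively searching, or on temporary layoff).
Labor force = 30,818 + 3,857 = 34,675.
Not in labor force = 3,134 + 880 + 6,235 = 10,249 (those not working and not actively searching are outside the labor force — including those who want a job but have given up searching).
Civilian working-age population = 34,675 + 10,249 = 44,924.
Unemployment rate = 3,857 / 34,675 = 11.12%.
Labor force participation rate = 34,675 / 44,924 = 77.19%.

Unemployment rate ≈ 11.12%; labor force participation rate ≈ 77.19%.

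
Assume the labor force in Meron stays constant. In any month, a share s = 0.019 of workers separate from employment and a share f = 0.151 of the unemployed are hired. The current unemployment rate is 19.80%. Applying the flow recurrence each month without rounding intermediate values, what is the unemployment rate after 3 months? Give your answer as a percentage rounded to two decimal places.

Unemployment rate after three months ≈ 16.11%.

With a fixed labor force, u_{t+1} = u_t + s·(1−u_t) − f·u_t = u_t·(1−s−f) + s.
Here 1−s−f = 0.830 and s = 0.019.
u_1 = 0.198000 × 0.830 + 0.019 = 0.183340.
u_2 = 0.183340 × 0.830 + 0.019 = 0.171172.
u_3 = 0.171172 × 0.830 + 0.019 = 0.161073.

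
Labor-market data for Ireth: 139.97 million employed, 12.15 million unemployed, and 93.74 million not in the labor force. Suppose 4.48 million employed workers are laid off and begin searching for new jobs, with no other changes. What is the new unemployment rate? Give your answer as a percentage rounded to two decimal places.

New unemployment rate ≈ 10.93%.

Initially, labor force = 139.97 + 12.15 = 152.12 million, so u = 12.15/152.12 = 7.99%.
After the change, employed falls and unemployed rises by 4.48; labor force unchanged → E = 135.49, U = 16.63, labor force = 152.12 million.
New unemployment rate = 16.63 / 152.12 = 10.93%.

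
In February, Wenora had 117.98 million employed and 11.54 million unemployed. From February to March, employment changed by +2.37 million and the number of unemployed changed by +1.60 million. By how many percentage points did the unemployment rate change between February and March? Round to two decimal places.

February: labor force = 117.98 + 11.54 = 129.52; u = 11.54/129.52 = 8.91%.
March: labor force = 120.35 + 13.14 = 133.49; u = 13.14/133.49 = 9.84%.
Change = 9.84% − 8.91% = +0.93 pp.

The unemployment rate changed by +0.93 percentage points.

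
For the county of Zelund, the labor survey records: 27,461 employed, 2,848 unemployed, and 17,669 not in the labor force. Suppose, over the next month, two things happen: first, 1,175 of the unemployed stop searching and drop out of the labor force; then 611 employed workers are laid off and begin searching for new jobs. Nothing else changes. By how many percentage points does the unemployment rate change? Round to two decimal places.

Initially, labor force = 27,461 + 2,848 = 30,309, so u = 2,848/30,309 = 9.40%.
After the first change, unemployed and labor force both fall by 1,175 → E = 27,461, U = 1,673, labor force = 29,134.
After the second change, employed falls and unemployed rises by 611; labor force unchanged → E = 26,850, U = 2,284, labor force = 29,134.
New unemployment rate = 2,284 / 29,134 = 7.84%.
Change = 7.84% − 9.40% = −1.56 percentage points.

The unemployment rate changes by −1.56 percentage points.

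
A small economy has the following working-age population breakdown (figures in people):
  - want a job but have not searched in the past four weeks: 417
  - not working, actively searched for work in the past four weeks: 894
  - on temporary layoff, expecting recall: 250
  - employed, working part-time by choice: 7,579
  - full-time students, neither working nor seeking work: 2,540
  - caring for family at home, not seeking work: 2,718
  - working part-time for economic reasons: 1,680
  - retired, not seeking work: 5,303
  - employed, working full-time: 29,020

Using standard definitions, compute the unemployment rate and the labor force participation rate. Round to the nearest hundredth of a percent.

Employed = 7,579 + 1,680 + 29,020 = 38,279 (anyone who worked, including part-time for economic reasons, counts as employed).
Unemployed = 894 + 250 = 1,144 (jobless and actively searching, or on temporary layoff).
Labor force = 38,279 + 1,144 = 39,423.
Not in labor force = 417 + 2,540 + 2,718 + 5,303 = 10,978 (those not working and not actively searching are outside the labor force — including those who want a job but have given up searching).
Civilian working-age population = 39,423 + 10,978 = 50,401.
Unemployment rate = 1,144 / 39,423 = 2.90%.
Labor force participation rate = 39,423 / 50,401 = 78.22%.

Unemployment rate ≈ 2.90%; labor force participation rate ≈ 78.22%.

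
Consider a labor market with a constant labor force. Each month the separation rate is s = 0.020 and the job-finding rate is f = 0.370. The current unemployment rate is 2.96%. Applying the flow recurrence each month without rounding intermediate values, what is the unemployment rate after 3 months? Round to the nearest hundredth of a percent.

Unemployment rate after three months ≈ 4.64%.

With a fixed labor force, u_{t+1} = u_t + s·(1−u_t) − f·u_t = u_t·(1−s−f) + s.
Here 1−s−f = 0.610 and s = 0.020.
u_1 = 0.029600 × 0.610 + 0.020 = 0.038056.
u_2 = 0.038056 × 0.610 + 0.020 = 0.043214.
u_3 = 0.043214 × 0.610 + 0.020 = 0.046361.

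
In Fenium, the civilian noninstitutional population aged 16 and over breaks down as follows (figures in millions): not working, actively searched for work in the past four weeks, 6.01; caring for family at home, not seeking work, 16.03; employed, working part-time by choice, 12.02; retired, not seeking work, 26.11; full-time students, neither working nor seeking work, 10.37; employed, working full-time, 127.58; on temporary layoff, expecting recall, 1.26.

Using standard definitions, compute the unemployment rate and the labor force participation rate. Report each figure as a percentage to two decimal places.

Employed = 12.02 + 127.58 = 139.60 million.
Unemployed = 6.01 + 1.26 = 7.27 million (jobless and actively searching, or on temporary layoff).
Labor force = 139.60 + 7.27 = 146.87 million.
Not in labor force = 16.03 + 26.11 + 10.37 = 52.51 million (those not working and not actively searching are outside the labor force).
Civilian working-age population = 146.87 + 52.51 = 199.38 million.
Unemployment rate = 7.27 / 146.87 = 4.95%.
Labor force participation rate = 146.87 / 199.38 = 73.66%.

Unemployment rate ≈ 4.95%; labor force participation rate ≈ 73.66%.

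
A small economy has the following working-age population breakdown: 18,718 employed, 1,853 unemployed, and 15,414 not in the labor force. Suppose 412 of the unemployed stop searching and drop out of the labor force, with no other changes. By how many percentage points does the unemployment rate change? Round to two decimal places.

The unemployment rate changes by −1.86 percentage points.

Initially, labor force = 18,718 + 1,853 = 20,571, so u = 1,853/20,571 = 9.01%.
After the change, unemployed and labor force both fall by 412 → E = 18,718, U = 1,441, labor force = 20,159.
New unemployment rate = 1,441 / 20,159 = 7.15%.
Change = 7.15% − 9.01% = −1.86 percentage points.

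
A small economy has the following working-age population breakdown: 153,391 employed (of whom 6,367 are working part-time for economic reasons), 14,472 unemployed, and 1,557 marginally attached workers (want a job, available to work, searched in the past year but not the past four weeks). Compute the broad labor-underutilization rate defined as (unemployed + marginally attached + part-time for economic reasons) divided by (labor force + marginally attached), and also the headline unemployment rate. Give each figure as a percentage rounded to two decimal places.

Labor force = 153,391 + 14,472 = 167,863.
Numerator = 14,472 + 1,557 + 6,367 = 22,396.
Denominator = 167,863 + 1,557 = 169,420.
Broad rate = 22,396 / 169,420 = 13.22%.
Headline unemployment rate = 14,472 / 167,863 = 8.62%.

Broad underutilization rate ≈ 13.22%; headline unemployment rate ≈ 8.62%.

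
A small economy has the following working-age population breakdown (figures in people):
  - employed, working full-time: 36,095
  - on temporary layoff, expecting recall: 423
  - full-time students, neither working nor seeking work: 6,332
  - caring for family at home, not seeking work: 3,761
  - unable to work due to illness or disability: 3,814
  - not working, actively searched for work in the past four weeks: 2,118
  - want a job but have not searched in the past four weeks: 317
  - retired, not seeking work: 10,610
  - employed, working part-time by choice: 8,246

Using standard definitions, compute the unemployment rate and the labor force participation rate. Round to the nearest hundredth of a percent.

Employed = 36,095 + 8,246 = 44,341.
Unemployed = 423 + 2,118 = 2,541 (jobless and actively searching, or on temporary layoff).
Labor force = 44,341 + 2,541 = 46,882.
Not in labor force = 6,332 + 3,761 + 3,814 + 317 + 10,610 = 24,834 (those not working and not actively searching are outside the labor force — including those who want a job but have given up searching).
Civilian working-age population = 46,882 + 24,834 = 71,716.
Unemployment rate = 2,541 / 46,882 = 5.42%.
Labor force participation rate = 46,882 / 71,716 = 65.37%.

Unemployment rate ≈ 5.42%; labor force participation rate ≈ 65.37%.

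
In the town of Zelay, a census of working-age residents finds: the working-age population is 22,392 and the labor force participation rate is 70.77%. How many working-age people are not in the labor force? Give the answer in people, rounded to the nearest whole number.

Share not in the labor force = 1 − 0.7077 = 0.2923.
Not in labor force = 0.2923 × 22,392 ≈ 6,545.

About 6,545 are not in the labor force.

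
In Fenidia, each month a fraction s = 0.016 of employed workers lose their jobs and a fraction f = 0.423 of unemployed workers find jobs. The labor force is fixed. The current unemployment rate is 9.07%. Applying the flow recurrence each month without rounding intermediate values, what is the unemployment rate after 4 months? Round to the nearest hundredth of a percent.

Unemployment rate after four months ≈ 4.18%.

With a fixed labor force, u_{t+1} = u_t + s·(1−u_t) − f·u_t = u_t·(1−s−f) + s.
Here 1−s−f = 0.561 and s = 0.016.
u_1 = 0.090700 × 0.561 + 0.016 = 0.066883.
u_2 = 0.066883 × 0.561 + 0.016 = 0.053521.
u_3 = 0.053521 × 0.561 + 0.016 = 0.046025.
u_4 = 0.046025 × 0.561 + 0.016 = 0.041820.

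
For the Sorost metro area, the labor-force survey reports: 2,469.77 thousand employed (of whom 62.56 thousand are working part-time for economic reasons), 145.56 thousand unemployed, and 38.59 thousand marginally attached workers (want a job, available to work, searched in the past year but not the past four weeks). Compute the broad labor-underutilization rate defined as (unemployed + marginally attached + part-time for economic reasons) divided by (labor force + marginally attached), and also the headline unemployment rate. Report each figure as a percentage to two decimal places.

Broad underutilization rate ≈ 9.30%; headline unemployment rate ≈ 5.57%.

Labor force = 2,469.77 + 145.56 = 2,615.33 thousand.
Numerator = 145.56 + 38.59 + 62.56 = 246.71 thousand.
Denominator = 2,615.33 + 38.59 = 2,653.92 thousand.
Broad rate = 246.71 / 2,653.92 = 9.30%.
Headline unemployment rate = 145.56 / 2,615.33 = 5.57%.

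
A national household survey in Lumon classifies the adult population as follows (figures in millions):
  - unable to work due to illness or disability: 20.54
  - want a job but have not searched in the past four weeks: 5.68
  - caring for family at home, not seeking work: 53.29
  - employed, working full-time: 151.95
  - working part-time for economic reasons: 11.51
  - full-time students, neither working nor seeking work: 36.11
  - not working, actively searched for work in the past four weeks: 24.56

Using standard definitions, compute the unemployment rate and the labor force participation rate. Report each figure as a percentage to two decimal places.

Employed = 151.95 + 11.51 = 163.46 million (anyone who worked, including part-time for economic reasons, counts as employed).
Unemployed = 24.56 million.
Labor force = 163.46 + 24.56 = 188.02 million.
Not in labor force = 20.54 + 5.68 + 53.29 + 36.11 = 115.62 million (those not working and not actively searching are outside the labor force — including those who want a job but have given up searching).
Civilian working-age population = 188.02 + 115.62 = 303.64 million.
Unemployment rate = 24.56 / 188.02 = 13.06%.
Labor force participation rate = 188.02 / 303.64 = 61.92%.

Unemployment rate ≈ 13.06%; labor force participation rate ≈ 61.92%.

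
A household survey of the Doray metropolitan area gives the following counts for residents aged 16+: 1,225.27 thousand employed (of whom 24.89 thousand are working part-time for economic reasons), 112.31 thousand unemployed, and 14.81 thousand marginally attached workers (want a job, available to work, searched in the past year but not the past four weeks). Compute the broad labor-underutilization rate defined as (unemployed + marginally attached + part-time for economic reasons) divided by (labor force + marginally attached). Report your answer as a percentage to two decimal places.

Labor force = 1,225.27 + 112.31 = 1,337.58 thousand.
Numerator = 112.31 + 14.81 + 24.89 = 152.01 thousand.
Denominator = 1,337.58 + 14.81 = 1,352.39 thousand.
Broad rate = 152.01 / 1,352.39 = 11.24%.

Broad underutilization rate ≈ 11.24%.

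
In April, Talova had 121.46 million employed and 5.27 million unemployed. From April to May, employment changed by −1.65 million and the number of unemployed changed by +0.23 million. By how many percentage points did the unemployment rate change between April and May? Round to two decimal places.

The unemployment rate changed by +0.23 percentage points.

April: labor force = 121.46 + 5.27 = 126.73; u = 5.27/126.73 = 4.16%.
May: labor force = 119.81 + 5.50 = 125.31; u = 5.50/125.31 = 4.39%.
Change = 4.39% − 4.16% = +0.23 pp.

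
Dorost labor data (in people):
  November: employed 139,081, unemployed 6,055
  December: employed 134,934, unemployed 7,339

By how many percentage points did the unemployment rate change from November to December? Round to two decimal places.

November: labor force = 139,081 + 6,055 = 145,136; u = 6,055/145,136 = 4.17%.
December: labor force = 134,934 + 7,339 = 142,273; u = 7,339/142,273 = 5.16%.
Change = 5.16% − 4.17% = +0.99 pp.

The unemployment rate changed by +0.99 percentage points.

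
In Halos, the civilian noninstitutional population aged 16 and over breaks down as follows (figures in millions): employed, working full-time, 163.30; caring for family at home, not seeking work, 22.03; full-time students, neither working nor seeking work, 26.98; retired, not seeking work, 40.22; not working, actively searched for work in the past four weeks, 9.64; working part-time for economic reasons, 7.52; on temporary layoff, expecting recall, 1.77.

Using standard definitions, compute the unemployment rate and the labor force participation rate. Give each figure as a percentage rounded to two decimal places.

Employed = 163.30 + 7.52 = 170.82 million (anyone who worked, including part-time for economic reasons, counts as employed).
Unemployed = 9.64 + 1.77 = 11.41 million (jobless and actively searching, or on temporary layoff).
Labor force = 170.82 + 11.41 = 182.23 million.
Not in labor force = 22.03 + 26.98 + 40.22 = 89.23 million (those not working and not actively searching are outside the labor force).
Civilian working-age population = 182.23 + 89.23 = 271.46 million.
Unemployment rate = 11.41 / 182.23 = 6.26%.
Labor force participation rate = 182.23 / 271.46 = 67.13%.

Unemployment rate ≈ 6.26%; labor force participation rate ≈ 67.13%.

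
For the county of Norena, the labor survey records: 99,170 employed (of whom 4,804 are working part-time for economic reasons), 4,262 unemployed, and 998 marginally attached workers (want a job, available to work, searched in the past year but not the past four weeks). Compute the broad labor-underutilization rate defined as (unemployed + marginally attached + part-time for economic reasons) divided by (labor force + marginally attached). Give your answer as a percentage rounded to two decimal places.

Broad underutilization rate ≈ 9.64%.

Labor force = 99,170 + 4,262 = 103,432.
Numerator = 4,262 + 998 + 4,804 = 10,064.
Denominator = 103,432 + 998 = 104,430.
Broad rate = 10,064 / 104,430 = 9.64%.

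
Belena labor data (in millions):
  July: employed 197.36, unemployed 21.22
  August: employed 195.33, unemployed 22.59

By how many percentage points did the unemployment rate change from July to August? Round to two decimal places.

The unemployment rate changed by +0.66 percentage points.

July: labor force = 197.36 + 21.22 = 218.58; u = 21.22/218.58 = 9.71%.
August: labor force = 195.33 + 22.59 = 217.92; u = 22.59/217.92 = 10.37%.
Change = 10.37% − 9.71% = +0.66 pp.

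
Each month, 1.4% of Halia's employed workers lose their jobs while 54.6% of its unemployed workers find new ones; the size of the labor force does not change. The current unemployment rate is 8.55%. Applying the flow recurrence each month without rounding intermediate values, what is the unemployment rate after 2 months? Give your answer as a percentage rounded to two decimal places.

With a fixed labor force, u_{t+1} = u_t + s·(1−u_t) − f·u_t = u_t·(1−s−f) + s.
Here 1−s−f = 0.440 and s = 0.014.
u_1 = 0.085500 × 0.440 + 0.014 = 0.051620.
u_2 = 0.051620 × 0.440 + 0.014 = 0.036713.

Unemployment rate after two months ≈ 3.67%.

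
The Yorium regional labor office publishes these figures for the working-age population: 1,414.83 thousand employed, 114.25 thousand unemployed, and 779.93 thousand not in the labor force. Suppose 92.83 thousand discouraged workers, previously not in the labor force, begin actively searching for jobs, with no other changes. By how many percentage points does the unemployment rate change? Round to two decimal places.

Initially, labor force = 1,414.83 + 114.25 = 1,529.08 thousand, so u = 114.25/1,529.08 = 7.47%.
After the change, unemployed and labor force both rise by 92.83 → E = 1,414.83, U = 207.08, labor force = 1,621.91 thousand.
New unemployment rate = 207.08 / 1,621.91 = 12.77%.
Change = 12.77% − 7.47% = +5.30 percentage points.

The unemployment rate changes by +5.30 percentage points.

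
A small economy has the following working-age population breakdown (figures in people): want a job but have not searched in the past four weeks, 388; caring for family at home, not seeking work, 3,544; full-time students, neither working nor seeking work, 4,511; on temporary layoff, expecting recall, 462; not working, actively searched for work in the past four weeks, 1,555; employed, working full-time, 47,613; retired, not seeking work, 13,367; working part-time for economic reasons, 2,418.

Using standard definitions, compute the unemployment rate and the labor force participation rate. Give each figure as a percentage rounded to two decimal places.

Employed = 47,613 + 2,418 = 50,031 (anyone who worked, including part-time for economic reasons, counts as employed).
Unemployed = 462 + 1,555 = 2,017 (jobless and actively searching, or on temporary layoff).
Labor force = 50,031 + 2,017 = 52,048.
Not in labor force = 388 + 3,544 + 4,511 + 13,367 = 21,810 (those not working and not actively searching are outside the labor force — including those who want a job but have given up searching).
Civilian working-age population = 52,048 + 21,810 = 73,858.
Unemployment rate = 2,017 / 52,048 = 3.88%.
Labor force participation rate = 52,048 / 73,858 = 70.47%.

Unemployment rate ≈ 3.88%; labor force participation rate ≈ 70.47%.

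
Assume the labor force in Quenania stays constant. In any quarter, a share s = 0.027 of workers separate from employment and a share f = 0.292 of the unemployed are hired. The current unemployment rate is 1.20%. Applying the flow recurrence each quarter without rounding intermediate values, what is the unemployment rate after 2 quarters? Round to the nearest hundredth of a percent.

Unemployment rate after two quarters ≈ 5.10%.

With a fixed labor force, u_{t+1} = u_t + s·(1−u_t) − f·u_t = u_t·(1−s−f) + s.
Here 1−s−f = 0.681 and s = 0.027.
u_1 = 0.012000 × 0.681 + 0.027 = 0.035172.
u_2 = 0.035172 × 0.681 + 0.027 = 0.050952.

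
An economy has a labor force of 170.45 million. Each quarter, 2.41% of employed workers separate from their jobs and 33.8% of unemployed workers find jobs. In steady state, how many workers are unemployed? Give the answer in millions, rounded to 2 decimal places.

About 11.34 million are unemployed in steady state.

Steady-state unemployment rate u* = s/(s+f) = 2.41/(2.41+33.8) = 0.066556.
Unemployed = u* × labor force = 0.066556 × 170.45 ≈ 11.34 million.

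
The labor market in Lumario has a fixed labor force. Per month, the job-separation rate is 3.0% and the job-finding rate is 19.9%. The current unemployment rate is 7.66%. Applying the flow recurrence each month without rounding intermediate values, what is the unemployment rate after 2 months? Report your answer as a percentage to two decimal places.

With a fixed labor force, u_{t+1} = u_t + s·(1−u_t) − f·u_t = u_t·(1−s−f) + s.
Here 1−s−f = 0.771 and s = 0.030.
u_1 = 0.076600 × 0.771 + 0.030 = 0.089059.
u_2 = 0.089059 × 0.771 + 0.030 = 0.098664.

Unemployment rate after two months ≈ 9.87%.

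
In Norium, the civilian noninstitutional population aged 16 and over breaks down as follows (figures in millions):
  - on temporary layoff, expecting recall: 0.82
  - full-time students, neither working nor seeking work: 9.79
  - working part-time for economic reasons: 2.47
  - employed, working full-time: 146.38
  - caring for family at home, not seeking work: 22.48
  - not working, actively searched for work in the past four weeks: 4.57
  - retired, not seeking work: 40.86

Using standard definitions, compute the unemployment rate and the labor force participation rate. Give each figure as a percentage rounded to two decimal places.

Unemployment rate ≈ 3.49%; labor force participation rate ≈ 67.84%.

Employed = 2.47 + 146.38 = 148.85 million (anyone who worked, including part-time for economic reasons, counts as employed).
Unemployed = 0.82 + 4.57 = 5.39 million (jobless and actively searching, or on temporary layoff).
Labor force = 148.85 + 5.39 = 154.24 million.
Not in labor force = 9.79 + 22.48 + 40.86 = 73.13 million (those not working and not actively searching are outside the labor force).
Civilian working-age population = 154.24 + 73.13 = 227.37 million.
Unemployment rate = 5.39 / 154.24 = 3.49%.
Labor force participation rate = 154.24 / 227.37 = 67.84%.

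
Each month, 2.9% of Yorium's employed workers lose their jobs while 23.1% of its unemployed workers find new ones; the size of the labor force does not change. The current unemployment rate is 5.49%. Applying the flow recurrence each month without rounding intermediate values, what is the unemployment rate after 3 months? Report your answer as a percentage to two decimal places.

With a fixed labor force, u_{t+1} = u_t + s·(1−u_t) − f·u_t = u_t·(1−s−f) + s.
Here 1−s−f = 0.740 and s = 0.029.
u_1 = 0.054900 × 0.740 + 0.029 = 0.069626.
u_2 = 0.069626 × 0.740 + 0.029 = 0.080523.
u_3 = 0.080523 × 0.740 + 0.029 = 0.088587.

Unemployment rate after three months ≈ 8.86%.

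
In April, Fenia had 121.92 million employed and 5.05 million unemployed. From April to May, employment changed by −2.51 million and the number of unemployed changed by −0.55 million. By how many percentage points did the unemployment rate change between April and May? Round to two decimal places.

The unemployment rate changed by −0.35 percentage points.

April: labor force = 121.92 + 5.05 = 126.97; u = 5.05/126.97 = 3.98%.
May: labor force = 119.41 + 4.50 = 123.91; u = 4.50/123.91 = 3.63%.
Change = 3.63% − 3.98% = −0.35 pp.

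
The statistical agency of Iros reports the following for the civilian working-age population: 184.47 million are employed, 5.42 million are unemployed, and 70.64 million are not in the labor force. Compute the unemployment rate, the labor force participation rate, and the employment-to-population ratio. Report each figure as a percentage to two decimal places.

Labor force = employed + unemployed = 184.47 + 5.42 = 189.89 million.
Working-age population = 189.89 + 70.64 = 260.53 million.
Unemployment rate = 5.42 / 189.89 = 2.85%.
Labor force participation rate = 189.89 / 260.53 = 72.89%.
Employment-population ratio = 184.47 / 260.53 = 70.81%.

Unemployment rate ≈ 2.85%; labor force participation rate ≈ 72.89%; employment-population ratio ≈ 70.81%.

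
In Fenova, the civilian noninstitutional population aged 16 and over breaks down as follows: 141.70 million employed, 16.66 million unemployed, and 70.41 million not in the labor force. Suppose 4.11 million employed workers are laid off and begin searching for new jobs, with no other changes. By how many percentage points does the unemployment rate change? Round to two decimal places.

The unemployment rate changes by +2.60 percentage points.

Initially, labor force = 141.70 + 16.66 = 158.36 million, so u = 16.66/158.36 = 10.52%.
After the change, employed falls and unemployed rises by 4.11; labor force unchanged → E = 137.59, U = 20.77, labor force = 158.36 million.
New unemployment rate = 20.77 / 158.36 = 13.12%.
Change = 13.12% − 10.52% = +2.60 percentage points.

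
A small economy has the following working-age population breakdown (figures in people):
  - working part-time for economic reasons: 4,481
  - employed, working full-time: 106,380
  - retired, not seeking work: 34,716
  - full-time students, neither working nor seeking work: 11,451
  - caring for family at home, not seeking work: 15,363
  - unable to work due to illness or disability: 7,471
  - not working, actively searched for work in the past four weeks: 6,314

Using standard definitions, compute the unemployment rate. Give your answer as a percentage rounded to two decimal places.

Employed = 4,481 + 106,380 = 110,861 (anyone who worked, including part-time for economic reasons, counts as employed).
Unemployed = 6,314.
Labor force = 110,861 + 6,314 = 117,175.
Unemployment rate = 6,314 / 117,175 = 5.39%.

Unemployment rate ≈ 5.39%.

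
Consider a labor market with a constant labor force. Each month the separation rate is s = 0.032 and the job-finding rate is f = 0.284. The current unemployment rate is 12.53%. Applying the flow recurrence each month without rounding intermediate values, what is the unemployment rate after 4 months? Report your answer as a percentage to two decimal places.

Unemployment rate after four months ≈ 10.65%.

With a fixed labor force, u_{t+1} = u_t + s·(1−u_t) − f·u_t = u_t·(1−s−f) + s.
Here 1−s−f = 0.684 and s = 0.032.
u_1 = 0.125300 × 0.684 + 0.032 = 0.117705.
u_2 = 0.117705 × 0.684 + 0.032 = 0.112510.
u_3 = 0.112510 × 0.684 + 0.032 = 0.108957.
u_4 = 0.108957 × 0.684 + 0.032 = 0.106527.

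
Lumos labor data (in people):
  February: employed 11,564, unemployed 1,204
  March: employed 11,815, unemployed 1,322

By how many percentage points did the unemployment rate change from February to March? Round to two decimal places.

The unemployment rate changed by +0.63 percentage points.

February: labor force = 11,564 + 1,204 = 12,768; u = 1,204/12,768 = 9.43%.
March: labor force = 11,815 + 1,322 = 13,137; u = 1,322/13,137 = 10.06%.
Change = 10.06% − 9.43% = +0.63 pp.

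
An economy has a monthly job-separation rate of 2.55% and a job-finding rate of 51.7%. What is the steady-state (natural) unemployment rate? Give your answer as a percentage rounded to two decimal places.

At steady state the flows balance: s·E = f·U, so U/(E+U) = s/(s+f).
u* = 2.55 / (2.55 + 51.7) = 2.55 / 54.25 = 4.70%.

Steady-state unemployment rate ≈ 4.70%.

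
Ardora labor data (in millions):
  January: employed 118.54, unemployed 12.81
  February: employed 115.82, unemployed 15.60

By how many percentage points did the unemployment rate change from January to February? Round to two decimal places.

January: labor force = 118.54 + 12.81 = 131.35; u = 12.81/131.35 = 9.75%.
February: labor force = 115.82 + 15.60 = 131.42; u = 15.60/131.42 = 11.87%.
Change = 11.87% − 9.75% = +2.12 pp.

The unemployment rate changed by +2.12 percentage points.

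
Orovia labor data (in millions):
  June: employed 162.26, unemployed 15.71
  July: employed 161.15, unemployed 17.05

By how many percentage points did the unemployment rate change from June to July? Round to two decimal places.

June: labor force = 162.26 + 15.71 = 177.97; u = 15.71/177.97 = 8.83%.
July: labor force = 161.15 + 17.05 = 178.20; u = 17.05/178.20 = 9.57%.
Change = 9.57% − 8.83% = +0.74 pp.

The unemployment rate changed by +0.74 percentage points.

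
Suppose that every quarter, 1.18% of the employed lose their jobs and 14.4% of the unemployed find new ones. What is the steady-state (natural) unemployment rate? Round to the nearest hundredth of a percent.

At steady state the flows balance: s·E = f·U, so U/(E+U) = s/(s+f).
u* = 1.18 / (1.18 + 14.4) = 1.18 / 15.58 = 7.57%.

Steady-state unemployment rate ≈ 7.57%.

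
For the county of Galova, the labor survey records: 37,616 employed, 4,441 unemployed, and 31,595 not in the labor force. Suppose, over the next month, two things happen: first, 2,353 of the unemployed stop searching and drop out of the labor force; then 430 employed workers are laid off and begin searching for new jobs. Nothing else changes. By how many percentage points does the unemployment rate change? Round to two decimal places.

Initially, labor force = 37,616 + 4,441 = 42,057, so u = 4,441/42,057 = 10.56%.
After the first change, unemployed and labor force both fall by 2,353 → E = 37,616, U = 2,088, labor force = 39,704.
After the second change, employed falls and unemployed rises by 430; labor force unchanged → E = 37,186, U = 2,518, labor force = 39,704.
New unemployment rate = 2,518 / 39,704 = 6.34%.
Change = 6.34% − 10.56% = −4.22 percentage points.

The unemployment rate changes by −4.22 percentage points.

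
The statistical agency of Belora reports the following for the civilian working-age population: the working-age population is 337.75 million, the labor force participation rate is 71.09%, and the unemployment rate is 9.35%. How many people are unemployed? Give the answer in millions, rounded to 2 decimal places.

About 22.45 million are unemployed.

Labor force = 0.7109 × 337.75 = 240.11 million.
Unemployed = 0.0935 × 240.11 ≈ 22.45 million.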